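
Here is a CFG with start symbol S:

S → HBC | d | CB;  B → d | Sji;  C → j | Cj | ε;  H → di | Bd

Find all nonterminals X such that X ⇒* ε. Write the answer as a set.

Directly nullable (have an ε-rule): {C}.
Not nullable: B, H, S — each has a terminal in every rule's right-hand side or depends on a non-nullable symbol.

{C}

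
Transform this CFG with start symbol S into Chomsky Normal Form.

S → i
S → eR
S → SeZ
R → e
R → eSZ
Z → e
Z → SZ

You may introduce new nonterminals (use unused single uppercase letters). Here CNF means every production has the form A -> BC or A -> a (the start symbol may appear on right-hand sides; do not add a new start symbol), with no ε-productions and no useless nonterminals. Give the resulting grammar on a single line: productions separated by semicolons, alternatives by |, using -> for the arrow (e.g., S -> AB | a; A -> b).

S -> i | AR | SC; A -> e; B -> SZ; C -> AZ; R -> e | AB; Z -> e | SZ

No ε-productions.
No unit productions to eliminate.
TERM: introduce A -> e and substitute in every rule of length ≥2.
BIN: R -> ASZ becomes R -> AB, B -> SZ; S -> SAZ becomes S -> SC, C -> AZ.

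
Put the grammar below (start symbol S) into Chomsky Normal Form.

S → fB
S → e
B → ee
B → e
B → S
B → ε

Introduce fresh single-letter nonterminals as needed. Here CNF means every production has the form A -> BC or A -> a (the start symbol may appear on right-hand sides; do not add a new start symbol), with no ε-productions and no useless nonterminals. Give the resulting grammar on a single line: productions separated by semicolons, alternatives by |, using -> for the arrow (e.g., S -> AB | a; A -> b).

S -> e | f | CB; A -> e; B -> e | f | AA | CB; C -> f

Nullable: {B}; after ε-elimination: S -> e | f | fB; B -> S | e | ee.
After unit-elimination: S -> e | f | fB; B -> e | f | ee | fB.
TERM: introduce A -> e, C -> f and substitute in every rule of length ≥2.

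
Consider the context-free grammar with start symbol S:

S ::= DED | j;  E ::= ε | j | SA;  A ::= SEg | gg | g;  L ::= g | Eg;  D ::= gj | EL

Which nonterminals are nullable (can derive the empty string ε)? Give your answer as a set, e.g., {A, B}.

{E}

Directly nullable (have an ε-rule): {E}.
Not nullable: A, D, L, S — each has a terminal in every rule's right-hand side or depends on a non-nullable symbol.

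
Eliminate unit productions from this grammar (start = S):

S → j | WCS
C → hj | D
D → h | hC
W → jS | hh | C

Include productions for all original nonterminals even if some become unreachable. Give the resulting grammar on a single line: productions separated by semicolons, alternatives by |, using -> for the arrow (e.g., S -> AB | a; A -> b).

Unit productions: C->D, W->C.
Unit pairs (A ⇒* B via units): (C,D), (W,C), (W,D).
S: inherits non-unit rules of {S} → WCS | j.
C: inherits non-unit rules of {C, D} → h | hC | hj.
D: inherits non-unit rules of {D} → h | hC.
W: inherits non-unit rules of {C, D, W} → h | hC | hh | hj | jS.

S -> j | WCS; C -> h | hC | hj; D -> h | hC; W -> h | hC | hh | hj | jS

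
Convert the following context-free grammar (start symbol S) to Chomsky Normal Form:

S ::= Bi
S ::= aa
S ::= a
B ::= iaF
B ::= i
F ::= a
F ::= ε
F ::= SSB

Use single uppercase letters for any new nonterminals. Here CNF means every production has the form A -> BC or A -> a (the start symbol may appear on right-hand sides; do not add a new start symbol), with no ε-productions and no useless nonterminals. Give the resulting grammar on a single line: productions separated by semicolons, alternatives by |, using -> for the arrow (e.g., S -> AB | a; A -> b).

S -> a | BA | CC; A -> i; B -> i | AC | AD; C -> a; D -> CF; E -> SB; F -> a | SE

Nullable: {F}; after ε-elimination: S -> a | Bi | aa; B -> i | ia | iaF; F -> a | SSB.
No unit productions to eliminate.
TERM: introduce C -> a, A -> i and substitute in every rule of length ≥2.
BIN: B -> ACF becomes B -> AD, D -> CF; F -> SSB becomes F -> SE, E -> SB.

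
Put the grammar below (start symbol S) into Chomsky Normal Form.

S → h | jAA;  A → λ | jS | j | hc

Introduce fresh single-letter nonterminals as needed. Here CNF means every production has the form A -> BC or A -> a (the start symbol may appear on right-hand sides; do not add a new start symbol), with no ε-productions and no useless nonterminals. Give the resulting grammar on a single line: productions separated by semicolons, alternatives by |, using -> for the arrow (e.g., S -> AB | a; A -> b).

S -> h | j | DA | DE; A -> j | BC | DS; B -> h; C -> c; D -> j; E -> AA

Nullable: {A}; after ε-elimination: S -> h | j | jA | jAA; A -> j | hc | jS.
No unit productions to eliminate.
TERM: introduce C -> c, B -> h, D -> j and substitute in every rule of length ≥2.
BIN: S -> DAA becomes S -> DE, E -> AA.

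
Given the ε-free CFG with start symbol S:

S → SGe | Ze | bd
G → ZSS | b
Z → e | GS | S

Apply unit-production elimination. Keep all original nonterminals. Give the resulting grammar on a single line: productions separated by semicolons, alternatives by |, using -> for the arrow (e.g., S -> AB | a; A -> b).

S -> Ze | bd | SGe; G -> b | ZSS; Z -> e | GS | Ze | bd | SGe

Unit productions: Z->S.
Unit pairs (A ⇒* B via units): (Z,S).
S: inherits non-unit rules of {S} → SGe | Ze | bd.
G: inherits non-unit rules of {G} → ZSS | b.
Z: inherits non-unit rules of {S, Z} → GS | SGe | Ze | bd | e.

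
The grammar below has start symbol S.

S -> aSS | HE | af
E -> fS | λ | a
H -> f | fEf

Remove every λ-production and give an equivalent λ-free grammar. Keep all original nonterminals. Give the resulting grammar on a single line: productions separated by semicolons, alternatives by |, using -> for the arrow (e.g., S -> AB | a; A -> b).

S -> H | HE | af | aSS; E -> a | fS; H -> f | ff | fEf

Nullable set: {E}.
S -> HE: E nullable, giving H | HE.
Drop E -> λ.
H -> fEf: E nullable, giving fEf | ff.
Unchanged (no nullable symbols): S -> aSS; S -> af; E -> a; E -> fS; H -> f.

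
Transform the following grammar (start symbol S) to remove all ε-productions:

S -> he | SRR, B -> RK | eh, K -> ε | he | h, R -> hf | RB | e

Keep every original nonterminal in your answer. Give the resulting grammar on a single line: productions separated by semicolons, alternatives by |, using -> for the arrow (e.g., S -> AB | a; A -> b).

S -> he | SRR; B -> R | RK | eh; K -> h | he; R -> e | RB | hf

Nullable set: {K}.
B -> RK: K nullable, giving R | RK.
Drop K -> ε.
Unchanged (no nullable symbols): S -> SRR; S -> he; B -> eh; K -> h; K -> he; R -> RB; R -> e; R -> hf.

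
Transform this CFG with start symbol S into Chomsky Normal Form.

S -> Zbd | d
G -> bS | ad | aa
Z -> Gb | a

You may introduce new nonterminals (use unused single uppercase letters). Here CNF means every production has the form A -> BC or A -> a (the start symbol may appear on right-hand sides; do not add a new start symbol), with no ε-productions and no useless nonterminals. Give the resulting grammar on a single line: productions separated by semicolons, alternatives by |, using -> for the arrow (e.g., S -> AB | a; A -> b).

S -> d | ZD; A -> a; B -> d; C -> b; D -> CB; G -> AA | AB | CS; Z -> a | GC

No ε-productions.
No unit productions to eliminate.
TERM: introduce A -> a, C -> b, B -> d and substitute in every rule of length ≥2.
BIN: S -> ZCB becomes S -> ZD, D -> CB.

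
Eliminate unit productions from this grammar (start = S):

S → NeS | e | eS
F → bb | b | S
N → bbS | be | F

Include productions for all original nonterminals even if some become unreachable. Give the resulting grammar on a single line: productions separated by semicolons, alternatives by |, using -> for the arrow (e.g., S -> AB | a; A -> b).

Unit productions: F->S, N->F.
Unit pairs (A ⇒* B via units): (F,S), (N,F), (N,S).
S: inherits non-unit rules of {S} → NeS | e | eS.
F: inherits non-unit rules of {F, S} → NeS | b | bb | e | eS.
N: inherits non-unit rules of {F, N, S} → NeS | b | bb | bbS | be | e | eS.

S -> e | eS | NeS; F -> b | e | bb | eS | NeS; N -> b | e | bb | be | eS | NeS | bbS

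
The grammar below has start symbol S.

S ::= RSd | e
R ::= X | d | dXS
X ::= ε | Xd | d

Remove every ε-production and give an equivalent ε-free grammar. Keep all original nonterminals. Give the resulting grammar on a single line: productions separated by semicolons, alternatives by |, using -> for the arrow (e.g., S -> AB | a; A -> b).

Nullable set: {R, X}.
S -> RSd: R nullable, giving RSd | Sd.
R -> X: X nullable, giving X.
R -> dXS: X nullable, giving dS | dXS.
Drop X -> ε.
X -> Xd: X nullable, giving Xd | d.
Unchanged (no nullable symbols): S -> e; R -> d; X -> d.

S -> e | Sd | RSd; R -> X | d | dS | dXS; X -> d | Xd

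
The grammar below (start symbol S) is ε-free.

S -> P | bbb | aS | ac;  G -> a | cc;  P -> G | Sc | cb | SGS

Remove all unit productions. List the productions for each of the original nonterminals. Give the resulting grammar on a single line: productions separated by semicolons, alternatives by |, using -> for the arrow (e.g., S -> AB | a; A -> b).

S -> a | Sc | aS | ac | cb | cc | SGS | bbb; G -> a | cc; P -> a | Sc | cb | cc | SGS

Unit productions: P->G, S->P.
Unit pairs (A ⇒* B via units): (P,G), (S,G), (S,P).
S: inherits non-unit rules of {G, P, S} → SGS | Sc | a | aS | ac | bbb | cb | cc.
G: inherits non-unit rules of {G} → a | cc.
P: inherits non-unit rules of {G, P} → SGS | Sc | a | cb | cc.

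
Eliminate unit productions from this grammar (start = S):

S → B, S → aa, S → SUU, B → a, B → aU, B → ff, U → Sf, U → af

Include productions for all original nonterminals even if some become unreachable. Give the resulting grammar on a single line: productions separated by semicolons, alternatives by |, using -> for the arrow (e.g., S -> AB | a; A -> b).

Unit productions: S->B.
Unit pairs (A ⇒* B via units): (S,B).
S: inherits non-unit rules of {B, S} → SUU | a | aU | aa | ff.
B: inherits non-unit rules of {B} → a | aU | ff.
U: inherits non-unit rules of {U} → Sf | af.

S -> a | aU | aa | ff | SUU; B -> a | aU | ff; U -> Sf | af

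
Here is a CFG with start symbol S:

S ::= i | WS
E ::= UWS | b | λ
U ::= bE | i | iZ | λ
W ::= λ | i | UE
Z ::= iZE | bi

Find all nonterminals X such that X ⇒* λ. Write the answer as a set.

Directly nullable (have an ε-rule): {E, U, W}.
Not nullable: S, Z — each has a terminal in every rule's right-hand side or depends on a non-nullable symbol.

{E, U, W}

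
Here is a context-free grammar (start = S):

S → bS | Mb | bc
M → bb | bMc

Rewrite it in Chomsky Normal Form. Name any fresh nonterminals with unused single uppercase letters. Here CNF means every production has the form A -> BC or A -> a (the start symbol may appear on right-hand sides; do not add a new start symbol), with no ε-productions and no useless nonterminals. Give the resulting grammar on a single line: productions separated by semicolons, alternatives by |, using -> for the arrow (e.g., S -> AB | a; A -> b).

No ε-productions.
No unit productions to eliminate.
TERM: introduce A -> b, B -> c and substitute in every rule of length ≥2.
BIN: M -> AMB becomes M -> AC, C -> MB.

S -> AB | AS | MA; A -> b; B -> c; C -> MB; M -> AA | AC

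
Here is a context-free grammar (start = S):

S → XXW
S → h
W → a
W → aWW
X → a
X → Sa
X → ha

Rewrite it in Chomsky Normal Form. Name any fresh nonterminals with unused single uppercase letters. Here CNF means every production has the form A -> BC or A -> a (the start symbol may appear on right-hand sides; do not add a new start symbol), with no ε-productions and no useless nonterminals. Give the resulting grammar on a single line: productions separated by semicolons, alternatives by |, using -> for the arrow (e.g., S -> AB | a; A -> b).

S -> h | XC; A -> a; B -> h; C -> XW; D -> WW; W -> a | AD; X -> a | BA | SA

No ε-productions.
No unit productions to eliminate.
TERM: introduce A -> a, B -> h and substitute in every rule of length ≥2.
BIN: S -> XXW becomes S -> XC, C -> XW; W -> AWW becomes W -> AD, D -> WW.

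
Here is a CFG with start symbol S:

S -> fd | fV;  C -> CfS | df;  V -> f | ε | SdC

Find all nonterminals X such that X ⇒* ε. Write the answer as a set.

Directly nullable (have an ε-rule): {V}.
Not nullable: C, S — each has a terminal in every rule's right-hand side or depends on a non-nullable symbol.

{V}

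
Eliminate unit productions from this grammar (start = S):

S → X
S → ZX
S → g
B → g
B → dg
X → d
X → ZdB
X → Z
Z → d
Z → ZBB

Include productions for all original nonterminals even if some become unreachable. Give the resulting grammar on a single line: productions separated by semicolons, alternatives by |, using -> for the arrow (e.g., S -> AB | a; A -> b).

Unit productions: S->X, X->Z.
Unit pairs (A ⇒* B via units): (S,X), (S,Z), (X,Z).
S: inherits non-unit rules of {S, X, Z} → ZBB | ZX | ZdB | d | g.
B: inherits non-unit rules of {B} → dg | g.
X: inherits non-unit rules of {X, Z} → ZBB | ZdB | d.
Z: inherits non-unit rules of {Z} → ZBB | d.

S -> d | g | ZX | ZBB | ZdB; B -> g | dg; X -> d | ZBB | ZdB; Z -> d | ZBB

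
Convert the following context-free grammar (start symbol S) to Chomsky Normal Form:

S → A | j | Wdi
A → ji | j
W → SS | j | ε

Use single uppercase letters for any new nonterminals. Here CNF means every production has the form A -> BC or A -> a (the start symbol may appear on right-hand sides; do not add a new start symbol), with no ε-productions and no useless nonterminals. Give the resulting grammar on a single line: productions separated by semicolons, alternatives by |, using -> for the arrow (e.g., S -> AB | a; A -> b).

Nullable: {W}; after ε-elimination: S -> A | j | di | Wdi; A -> j | ji; W -> j | SS.
After unit-elimination: S -> j | di | ji | Wdi; A -> j | ji; W -> j | SS.
TERM: introduce D -> d, C -> i, B -> j and substitute in every rule of length ≥2.
BIN: S -> WDC becomes S -> WE, E -> DC.
Drop unreachable/unproductive: A.

S -> j | BC | DC | WE; B -> j; C -> i; D -> d; E -> DC; W -> j | SS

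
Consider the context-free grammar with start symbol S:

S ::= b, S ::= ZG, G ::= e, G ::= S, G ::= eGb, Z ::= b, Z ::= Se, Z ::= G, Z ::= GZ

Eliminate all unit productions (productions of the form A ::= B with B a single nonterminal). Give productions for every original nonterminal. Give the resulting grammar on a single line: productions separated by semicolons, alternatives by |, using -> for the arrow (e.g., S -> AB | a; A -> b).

S -> b | ZG; G -> b | e | ZG | eGb; Z -> b | e | GZ | Se | ZG | eGb

Unit productions: G->S, Z->G.
Unit pairs (A ⇒* B via units): (G,S), (Z,G), (Z,S).
S: inherits non-unit rules of {S} → ZG | b.
G: inherits non-unit rules of {G, S} → ZG | b | e | eGb.
Z: inherits non-unit rules of {G, S, Z} → GZ | Se | ZG | b | e | eGb.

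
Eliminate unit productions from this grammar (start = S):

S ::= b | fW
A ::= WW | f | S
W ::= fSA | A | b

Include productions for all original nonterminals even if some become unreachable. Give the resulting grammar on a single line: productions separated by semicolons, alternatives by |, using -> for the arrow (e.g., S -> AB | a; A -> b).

S -> b | fW; A -> b | f | WW | fW; W -> b | f | WW | fW | fSA

Unit productions: A->S, W->A.
Unit pairs (A ⇒* B via units): (A,S), (W,A), (W,S).
S: inherits non-unit rules of {S} → b | fW.
A: inherits non-unit rules of {A, S} → WW | b | f | fW.
W: inherits non-unit rules of {A, S, W} → WW | b | f | fSA | fW.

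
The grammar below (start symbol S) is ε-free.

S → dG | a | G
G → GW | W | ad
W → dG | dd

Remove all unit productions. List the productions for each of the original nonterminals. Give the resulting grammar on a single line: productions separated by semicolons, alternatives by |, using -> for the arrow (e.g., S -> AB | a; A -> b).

Unit productions: G->W, S->G.
Unit pairs (A ⇒* B via units): (G,W), (S,G), (S,W).
S: inherits non-unit rules of {G, S, W} → GW | a | ad | dG | dd.
G: inherits non-unit rules of {G, W} → GW | ad | dG | dd.
W: inherits non-unit rules of {W} → dG | dd.

S -> a | GW | ad | dG | dd; G -> GW | ad | dG | dd; W -> dG | dd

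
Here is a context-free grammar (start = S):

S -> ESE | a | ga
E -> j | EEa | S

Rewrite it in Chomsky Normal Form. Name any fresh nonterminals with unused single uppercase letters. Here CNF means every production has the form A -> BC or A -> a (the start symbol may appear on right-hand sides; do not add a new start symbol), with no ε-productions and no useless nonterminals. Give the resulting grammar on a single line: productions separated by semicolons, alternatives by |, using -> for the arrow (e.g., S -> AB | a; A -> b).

S -> a | BA | EF; A -> a; B -> g; C -> EA; D -> SE; E -> a | j | BA | EC | ED; F -> SE

No ε-productions.
After unit-elimination: S -> a | ga | ESE; E -> a | j | ga | EEa | ESE.
TERM: introduce A -> a, B -> g and substitute in every rule of length ≥2.
BIN: E -> EEA becomes E -> EC, C -> EA; E -> ESE becomes E -> ED, D -> SE; S -> ESE becomes S -> EF, F -> SE.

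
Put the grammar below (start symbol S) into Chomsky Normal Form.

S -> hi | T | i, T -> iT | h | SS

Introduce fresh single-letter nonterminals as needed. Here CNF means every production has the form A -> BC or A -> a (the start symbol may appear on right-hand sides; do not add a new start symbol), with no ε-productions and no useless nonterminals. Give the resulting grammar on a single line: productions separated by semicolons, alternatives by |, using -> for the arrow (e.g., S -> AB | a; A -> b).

S -> h | i | AB | BT | SS; A -> h; B -> i; T -> h | BT | SS

No ε-productions.
After unit-elimination: S -> h | i | SS | hi | iT; T -> h | SS | iT.
TERM: introduce A -> h, B -> i and substitute in every rule of length ≥2.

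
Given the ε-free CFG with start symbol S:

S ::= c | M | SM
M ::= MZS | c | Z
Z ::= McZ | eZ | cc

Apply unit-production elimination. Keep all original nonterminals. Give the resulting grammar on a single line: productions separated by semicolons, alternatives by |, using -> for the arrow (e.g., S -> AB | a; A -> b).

Unit productions: M->Z, S->M.
Unit pairs (A ⇒* B via units): (M,Z), (S,M), (S,Z).
S: inherits non-unit rules of {M, S, Z} → MZS | McZ | SM | c | cc | eZ.
M: inherits non-unit rules of {M, Z} → MZS | McZ | c | cc | eZ.
Z: inherits non-unit rules of {Z} → McZ | cc | eZ.

S -> c | SM | cc | eZ | MZS | McZ; M -> c | cc | eZ | MZS | McZ; Z -> cc | eZ | McZ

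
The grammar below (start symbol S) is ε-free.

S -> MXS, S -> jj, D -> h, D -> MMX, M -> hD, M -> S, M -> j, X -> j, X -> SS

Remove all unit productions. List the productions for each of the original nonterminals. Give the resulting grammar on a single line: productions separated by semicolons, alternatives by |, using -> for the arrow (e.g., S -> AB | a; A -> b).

S -> jj | MXS; D -> h | MMX; M -> j | hD | jj | MXS; X -> j | SS

Unit productions: M->S.
Unit pairs (A ⇒* B via units): (M,S).
S: inherits non-unit rules of {S} → MXS | jj.
D: inherits non-unit rules of {D} → MMX | h.
M: inherits non-unit rules of {M, S} → MXS | hD | j | jj.
X: inherits non-unit rules of {X} → SS | j.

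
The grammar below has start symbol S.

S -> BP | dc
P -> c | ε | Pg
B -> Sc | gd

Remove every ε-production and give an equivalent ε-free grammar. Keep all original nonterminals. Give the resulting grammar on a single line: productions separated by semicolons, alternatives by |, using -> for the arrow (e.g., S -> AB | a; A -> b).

Nullable set: {P}.
S -> BP: P nullable, giving B | BP.
Drop P -> ε.
P -> Pg: P nullable, giving Pg | g.
Unchanged (no nullable symbols): S -> dc; B -> Sc; B -> gd; P -> c.

S -> B | BP | dc; B -> Sc | gd; P -> c | g | Pg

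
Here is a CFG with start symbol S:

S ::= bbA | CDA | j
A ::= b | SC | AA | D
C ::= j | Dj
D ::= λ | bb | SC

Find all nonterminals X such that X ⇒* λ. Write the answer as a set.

{A, D}

Directly nullable (have an ε-rule): {D}.
A is nullable via A -> D (every symbol on the right is already known nullable).
Not nullable: C, S — each has a terminal in every rule's right-hand side or depends on a non-nullable symbol.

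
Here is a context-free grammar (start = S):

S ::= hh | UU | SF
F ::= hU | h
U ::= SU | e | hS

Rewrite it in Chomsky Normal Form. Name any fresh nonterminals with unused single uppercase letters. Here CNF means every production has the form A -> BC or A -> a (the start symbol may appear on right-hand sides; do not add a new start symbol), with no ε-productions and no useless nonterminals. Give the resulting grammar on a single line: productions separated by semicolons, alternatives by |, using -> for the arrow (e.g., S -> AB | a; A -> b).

No ε-productions.
No unit productions to eliminate.
TERM: introduce A -> h and substitute in every rule of length ≥2.

S -> AA | SF | UU; A -> h; F -> h | AU; U -> e | AS | SU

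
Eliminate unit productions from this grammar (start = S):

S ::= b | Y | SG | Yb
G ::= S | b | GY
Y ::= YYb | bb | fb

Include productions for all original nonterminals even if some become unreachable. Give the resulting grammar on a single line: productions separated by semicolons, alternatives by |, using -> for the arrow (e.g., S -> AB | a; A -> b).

S -> b | SG | Yb | bb | fb | YYb; G -> b | GY | SG | Yb | bb | fb | YYb; Y -> bb | fb | YYb

Unit productions: G->S, S->Y.
Unit pairs (A ⇒* B via units): (G,S), (G,Y), (S,Y).
S: inherits non-unit rules of {S, Y} → SG | YYb | Yb | b | bb | fb.
G: inherits non-unit rules of {G, S, Y} → GY | SG | YYb | Yb | b | bb | fb.
Y: inherits non-unit rules of {Y} → YYb | bb | fb.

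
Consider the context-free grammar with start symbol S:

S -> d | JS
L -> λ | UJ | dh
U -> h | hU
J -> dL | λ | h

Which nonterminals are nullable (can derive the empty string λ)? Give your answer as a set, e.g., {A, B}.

Directly nullable (have an ε-rule): {J, L}.
Not nullable: S, U — each has a terminal in every rule's right-hand side or depends on a non-nullable symbol.

{J, L}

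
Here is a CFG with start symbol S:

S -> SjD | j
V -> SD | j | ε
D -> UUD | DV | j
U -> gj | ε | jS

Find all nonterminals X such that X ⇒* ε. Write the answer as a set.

Directly nullable (have an ε-rule): {U, V}.
Not nullable: D, S — each has a terminal in every rule's right-hand side or depends on a non-nullable symbol.

{U, V}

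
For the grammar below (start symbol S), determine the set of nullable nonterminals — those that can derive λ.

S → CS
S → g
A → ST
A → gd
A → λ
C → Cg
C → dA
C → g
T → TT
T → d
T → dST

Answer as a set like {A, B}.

Directly nullable (have an ε-rule): {A}.
Not nullable: C, S, T — each has a terminal in every rule's right-hand side or depends on a non-nullable symbol.

{A}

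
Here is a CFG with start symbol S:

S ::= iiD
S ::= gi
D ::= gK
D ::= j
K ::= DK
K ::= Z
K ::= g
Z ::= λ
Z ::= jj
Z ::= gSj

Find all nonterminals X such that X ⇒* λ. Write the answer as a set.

{K, Z}

Directly nullable (have an ε-rule): {Z}.
K is nullable via K -> Z (every symbol on the right is already known nullable).
Not nullable: D, S — each has a terminal in every rule's right-hand side or depends on a non-nullable symbol.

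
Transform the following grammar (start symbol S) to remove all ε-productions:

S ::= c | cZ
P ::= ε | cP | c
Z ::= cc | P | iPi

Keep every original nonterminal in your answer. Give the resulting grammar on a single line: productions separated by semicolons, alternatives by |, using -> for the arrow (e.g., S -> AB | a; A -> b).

Nullable set: {P, Z}.
S -> cZ: Z nullable, giving c | cZ.
Drop P -> ε.
P -> cP: P nullable, giving c | cP.
Z -> P: P nullable, giving P.
Z -> iPi: P nullable, giving iPi | ii.
Unchanged (no nullable symbols): S -> c; P -> c; Z -> cc.

S -> c | cZ; P -> c | cP; Z -> P | cc | ii | iPi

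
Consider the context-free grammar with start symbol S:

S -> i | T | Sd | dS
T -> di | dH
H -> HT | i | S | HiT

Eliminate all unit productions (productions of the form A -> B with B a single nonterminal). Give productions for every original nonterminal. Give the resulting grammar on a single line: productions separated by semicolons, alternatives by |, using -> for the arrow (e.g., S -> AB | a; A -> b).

Unit productions: H->S, S->T.
Unit pairs (A ⇒* B via units): (H,S), (H,T), (S,T).
S: inherits non-unit rules of {S, T} → Sd | dH | dS | di | i.
H: inherits non-unit rules of {H, S, T} → HT | HiT | Sd | dH | dS | di | i.
T: inherits non-unit rules of {T} → dH | di.

S -> i | Sd | dH | dS | di; H -> i | HT | Sd | dH | dS | di | HiT; T -> dH | di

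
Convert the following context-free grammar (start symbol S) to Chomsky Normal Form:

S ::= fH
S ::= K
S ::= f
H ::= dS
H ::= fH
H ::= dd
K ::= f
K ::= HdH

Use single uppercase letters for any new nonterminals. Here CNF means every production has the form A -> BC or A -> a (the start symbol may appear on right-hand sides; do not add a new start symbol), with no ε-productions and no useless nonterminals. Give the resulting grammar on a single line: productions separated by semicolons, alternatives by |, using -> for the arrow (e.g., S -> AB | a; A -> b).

S -> f | BH | HD; A -> d; B -> f; D -> AH; H -> AA | AS | BH

No ε-productions.
After unit-elimination: S -> f | fH | HdH; H -> dS | dd | fH; K -> f | HdH.
TERM: introduce A -> d, B -> f and substitute in every rule of length ≥2.
BIN: K -> HAH becomes K -> HC, C -> AH; S -> HAH becomes S -> HD, D -> AH.
Drop unreachable/unproductive: K.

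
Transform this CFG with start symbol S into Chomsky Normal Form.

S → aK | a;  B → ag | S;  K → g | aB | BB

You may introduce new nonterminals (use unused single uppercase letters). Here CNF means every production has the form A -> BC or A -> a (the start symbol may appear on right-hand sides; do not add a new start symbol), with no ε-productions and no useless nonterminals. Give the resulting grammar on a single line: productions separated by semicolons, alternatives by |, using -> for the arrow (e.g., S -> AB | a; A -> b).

No ε-productions.
After unit-elimination: S -> a | aK; B -> a | aK | ag; K -> g | BB | aB.
TERM: introduce A -> a, C -> g and substitute in every rule of length ≥2.

S -> a | AK; A -> a; B -> a | AC | AK; C -> g; K -> g | AB | BB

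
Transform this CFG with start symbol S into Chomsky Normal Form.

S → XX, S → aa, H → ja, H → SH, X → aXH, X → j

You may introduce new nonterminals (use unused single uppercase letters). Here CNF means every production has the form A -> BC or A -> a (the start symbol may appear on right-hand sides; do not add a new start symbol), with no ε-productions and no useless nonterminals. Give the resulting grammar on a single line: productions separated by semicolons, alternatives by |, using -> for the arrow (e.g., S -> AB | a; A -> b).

No ε-productions.
No unit productions to eliminate.
TERM: introduce B -> a, A -> j and substitute in every rule of length ≥2.
BIN: X -> BXH becomes X -> BC, C -> XH.

S -> BB | XX; A -> j; B -> a; C -> XH; H -> AB | SH; X -> j | BC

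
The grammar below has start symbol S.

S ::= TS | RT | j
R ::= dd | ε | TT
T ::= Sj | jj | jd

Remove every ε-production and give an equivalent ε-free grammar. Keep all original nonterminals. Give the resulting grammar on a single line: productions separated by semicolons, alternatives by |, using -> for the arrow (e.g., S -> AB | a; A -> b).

Nullable set: {R}.
S -> RT: R nullable, giving RT | T.
Drop R -> ε.
Unchanged (no nullable symbols): S -> TS; S -> j; R -> TT; R -> dd; T -> Sj; T -> jd; T -> jj.

S -> T | j | RT | TS; R -> TT | dd; T -> Sj | jd | jj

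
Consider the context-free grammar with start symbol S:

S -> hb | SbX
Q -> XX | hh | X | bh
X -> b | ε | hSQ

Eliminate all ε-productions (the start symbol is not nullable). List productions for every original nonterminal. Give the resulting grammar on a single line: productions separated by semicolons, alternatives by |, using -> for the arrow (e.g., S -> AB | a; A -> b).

S -> Sb | hb | SbX; Q -> X | XX | bh | hh; X -> b | hS | hSQ

Nullable set: {Q, X}.
S -> SbX: X nullable, giving Sb | SbX.
Q -> X: X nullable, giving X.
Q -> XX: X, X nullable, giving X | XX.
Drop X -> ε.
X -> hSQ: Q nullable, giving hS | hSQ.
Unchanged (no nullable symbols): S -> hb; Q -> bh; Q -> hh; X -> b.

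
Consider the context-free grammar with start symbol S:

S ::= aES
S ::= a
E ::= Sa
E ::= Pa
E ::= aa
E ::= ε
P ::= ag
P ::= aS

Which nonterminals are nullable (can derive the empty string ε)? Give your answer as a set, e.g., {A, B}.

{E}

Directly nullable (have an ε-rule): {E}.
Not nullable: P, S — each has a terminal in every rule's right-hand side or depends on a non-nullable symbol.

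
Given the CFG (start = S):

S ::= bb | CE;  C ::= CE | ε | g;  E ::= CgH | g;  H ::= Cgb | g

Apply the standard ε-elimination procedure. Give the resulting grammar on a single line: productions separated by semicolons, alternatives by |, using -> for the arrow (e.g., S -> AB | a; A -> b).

Nullable set: {C}.
S -> CE: C nullable, giving CE | E.
Drop C -> ε.
C -> CE: C nullable, giving CE | E.
E -> CgH: C nullable, giving CgH | gH.
H -> Cgb: C nullable, giving Cgb | gb.
Unchanged (no nullable symbols): S -> bb; C -> g; E -> g; H -> g.

S -> E | CE | bb; C -> E | g | CE; E -> g | gH | CgH; H -> g | gb | Cgb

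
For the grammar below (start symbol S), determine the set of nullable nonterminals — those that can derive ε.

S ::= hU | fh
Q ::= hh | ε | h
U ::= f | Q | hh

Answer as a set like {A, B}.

Directly nullable (have an ε-rule): {Q}.
U is nullable via U -> Q (every symbol on the right is already known nullable).
Not nullable: S — each has a terminal in every rule's right-hand side or depends on a non-nullable symbol.

{Q, U}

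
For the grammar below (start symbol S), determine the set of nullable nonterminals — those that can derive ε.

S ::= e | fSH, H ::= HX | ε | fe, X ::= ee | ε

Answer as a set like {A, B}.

Directly nullable (have an ε-rule): {H, X}.
Not nullable: S — each has a terminal in every rule's right-hand side or depends on a non-nullable symbol.

{H, X}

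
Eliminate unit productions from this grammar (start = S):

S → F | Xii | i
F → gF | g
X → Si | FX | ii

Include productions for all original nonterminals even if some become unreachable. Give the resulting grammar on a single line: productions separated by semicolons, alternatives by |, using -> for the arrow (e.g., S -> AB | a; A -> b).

Unit productions: S->F.
Unit pairs (A ⇒* B via units): (S,F).
S: inherits non-unit rules of {F, S} → Xii | g | gF | i.
F: inherits non-unit rules of {F} → g | gF.
X: inherits non-unit rules of {X} → FX | Si | ii.

S -> g | i | gF | Xii; F -> g | gF; X -> FX | Si | ii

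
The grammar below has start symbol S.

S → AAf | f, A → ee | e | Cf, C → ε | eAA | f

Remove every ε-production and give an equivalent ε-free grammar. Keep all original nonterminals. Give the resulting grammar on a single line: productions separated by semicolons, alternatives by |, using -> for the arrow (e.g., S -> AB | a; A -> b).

Nullable set: {C}.
A -> Cf: C nullable, giving Cf | f.
Drop C -> ε.
Unchanged (no nullable symbols): S -> AAf; S -> f; A -> e; A -> ee; C -> eAA; C -> f.

S -> f | AAf; A -> e | f | Cf | ee; C -> f | eAA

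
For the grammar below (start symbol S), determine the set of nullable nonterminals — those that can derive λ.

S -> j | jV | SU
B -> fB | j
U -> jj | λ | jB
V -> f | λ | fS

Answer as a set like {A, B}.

{U, V}

Directly nullable (have an ε-rule): {U, V}.
Not nullable: B, S — each has a terminal in every rule's right-hand side or depends on a non-nullable symbol.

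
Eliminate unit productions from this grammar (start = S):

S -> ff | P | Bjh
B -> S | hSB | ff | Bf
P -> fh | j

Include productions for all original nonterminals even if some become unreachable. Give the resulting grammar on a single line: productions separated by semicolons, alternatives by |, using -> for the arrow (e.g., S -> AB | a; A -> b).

Unit productions: B->S, S->P.
Unit pairs (A ⇒* B via units): (B,P), (B,S), (S,P).
S: inherits non-unit rules of {P, S} → Bjh | ff | fh | j.
B: inherits non-unit rules of {B, P, S} → Bf | Bjh | ff | fh | hSB | j.
P: inherits non-unit rules of {P} → fh | j.

S -> j | ff | fh | Bjh; B -> j | Bf | ff | fh | Bjh | hSB; P -> j | fh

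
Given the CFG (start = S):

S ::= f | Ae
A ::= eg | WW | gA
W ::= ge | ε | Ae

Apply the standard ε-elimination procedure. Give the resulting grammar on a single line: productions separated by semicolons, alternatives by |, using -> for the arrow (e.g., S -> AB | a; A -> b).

Nullable set: {A, W}.
S -> Ae: A nullable, giving Ae | e.
A -> WW: W, W nullable, giving W | WW.
A -> gA: A nullable, giving g | gA.
Drop W -> ε.
W -> Ae: A nullable, giving Ae | e.
Unchanged (no nullable symbols): S -> f; A -> eg; W -> ge.

S -> e | f | Ae; A -> W | g | WW | eg | gA; W -> e | Ae | ge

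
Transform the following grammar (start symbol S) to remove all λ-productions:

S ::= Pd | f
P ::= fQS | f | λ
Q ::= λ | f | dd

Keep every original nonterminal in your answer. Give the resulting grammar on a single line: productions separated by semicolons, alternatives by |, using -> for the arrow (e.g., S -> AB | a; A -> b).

Nullable set: {P, Q}.
S -> Pd: P nullable, giving Pd | d.
Drop P -> λ.
P -> fQS: Q nullable, giving fQS | fS.
Drop Q -> λ.
Unchanged (no nullable symbols): S -> f; P -> f; Q -> dd; Q -> f.

S -> d | f | Pd; P -> f | fS | fQS; Q -> f | dd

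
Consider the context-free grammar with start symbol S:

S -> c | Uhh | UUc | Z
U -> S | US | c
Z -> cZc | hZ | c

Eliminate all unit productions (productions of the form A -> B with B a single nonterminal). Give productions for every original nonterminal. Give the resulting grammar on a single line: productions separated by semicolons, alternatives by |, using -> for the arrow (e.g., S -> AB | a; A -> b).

S -> c | hZ | UUc | Uhh | cZc; U -> c | US | hZ | UUc | Uhh | cZc; Z -> c | hZ | cZc

Unit productions: S->Z, U->S.
Unit pairs (A ⇒* B via units): (S,Z), (U,S), (U,Z).
S: inherits non-unit rules of {S, Z} → UUc | Uhh | c | cZc | hZ.
U: inherits non-unit rules of {S, U, Z} → US | UUc | Uhh | c | cZc | hZ.
Z: inherits non-unit rules of {Z} → c | cZc | hZ.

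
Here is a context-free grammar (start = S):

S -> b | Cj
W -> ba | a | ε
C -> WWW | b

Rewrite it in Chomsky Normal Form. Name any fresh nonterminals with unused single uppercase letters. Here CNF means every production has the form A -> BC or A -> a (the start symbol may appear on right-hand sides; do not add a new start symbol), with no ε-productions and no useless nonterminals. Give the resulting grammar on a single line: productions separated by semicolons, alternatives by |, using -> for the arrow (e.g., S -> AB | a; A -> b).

Nullable: {C, W}; after ε-elimination: S -> b | j | Cj; C -> W | b | WW | WWW; W -> a | ba.
After unit-elimination: S -> b | j | Cj; C -> a | b | WW | ba | WWW; W -> a | ba.
TERM: introduce B -> a, A -> b, D -> j and substitute in every rule of length ≥2.
BIN: C -> WWW becomes C -> WE, E -> WW.

S -> b | j | CD; A -> b; B -> a; C -> a | b | AB | WE | WW; D -> j; E -> WW; W -> a | AB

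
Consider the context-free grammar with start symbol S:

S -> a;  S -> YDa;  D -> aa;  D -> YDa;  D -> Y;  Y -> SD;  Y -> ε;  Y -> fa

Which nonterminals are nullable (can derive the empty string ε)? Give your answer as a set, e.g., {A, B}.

{D, Y}

Directly nullable (have an ε-rule): {Y}.
D is nullable via D -> Y (every symbol on the right is already known nullable).
Not nullable: S — each has a terminal in every rule's right-hand side or depends on a non-nullable symbol.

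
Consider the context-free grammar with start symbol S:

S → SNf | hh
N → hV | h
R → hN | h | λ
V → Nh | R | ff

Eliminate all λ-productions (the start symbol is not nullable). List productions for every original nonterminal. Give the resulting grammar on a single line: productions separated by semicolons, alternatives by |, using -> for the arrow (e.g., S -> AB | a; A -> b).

S -> hh | SNf; N -> h | hV; R -> h | hN; V -> R | Nh | ff

Nullable set: {R, V}.
N -> hV: V nullable, giving h | hV.
Drop R -> λ.
V -> R: R nullable, giving R.
Unchanged (no nullable symbols): S -> SNf; S -> hh; N -> h; R -> h; R -> hN; V -> Nh; V -> ff.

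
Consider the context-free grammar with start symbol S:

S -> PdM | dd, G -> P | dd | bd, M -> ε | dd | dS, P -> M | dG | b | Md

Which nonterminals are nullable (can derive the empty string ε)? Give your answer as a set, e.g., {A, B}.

{G, M, P}

Directly nullable (have an ε-rule): {M}.
P is nullable via P -> M (every symbol on the right is already known nullable).
G is nullable via G -> P (every symbol on the right is already known nullable).
Not nullable: S — each has a terminal in every rule's right-hand side or depends on a non-nullable symbol.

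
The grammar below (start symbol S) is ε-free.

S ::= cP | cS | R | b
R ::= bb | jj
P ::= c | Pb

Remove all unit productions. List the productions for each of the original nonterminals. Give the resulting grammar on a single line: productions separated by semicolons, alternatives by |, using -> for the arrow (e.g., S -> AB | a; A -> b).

Unit productions: S->R.
Unit pairs (A ⇒* B via units): (S,R).
S: inherits non-unit rules of {R, S} → b | bb | cP | cS | jj.
P: inherits non-unit rules of {P} → Pb | c.
R: inherits non-unit rules of {R} → bb | jj.

S -> b | bb | cP | cS | jj; P -> c | Pb; R -> bb | jj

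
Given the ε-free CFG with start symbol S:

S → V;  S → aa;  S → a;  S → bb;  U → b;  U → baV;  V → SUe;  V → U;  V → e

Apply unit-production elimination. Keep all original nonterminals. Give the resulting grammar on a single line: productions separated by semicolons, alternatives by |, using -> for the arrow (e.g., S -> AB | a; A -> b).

Unit productions: S->V, V->U.
Unit pairs (A ⇒* B via units): (S,U), (S,V), (V,U).
S: inherits non-unit rules of {S, U, V} → SUe | a | aa | b | baV | bb | e.
U: inherits non-unit rules of {U} → b | baV.
V: inherits non-unit rules of {U, V} → SUe | b | baV | e.

S -> a | b | e | aa | bb | SUe | baV; U -> b | baV; V -> b | e | SUe | baV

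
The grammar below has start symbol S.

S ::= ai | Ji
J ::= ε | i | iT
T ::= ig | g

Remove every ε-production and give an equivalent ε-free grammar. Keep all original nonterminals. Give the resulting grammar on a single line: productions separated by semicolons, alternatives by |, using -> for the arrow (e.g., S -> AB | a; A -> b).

S -> i | Ji | ai; J -> i | iT; T -> g | ig

Nullable set: {J}.
S -> Ji: J nullable, giving Ji | i.
Drop J -> ε.
Unchanged (no nullable symbols): S -> ai; J -> i; J -> iT; T -> g; T -> ig.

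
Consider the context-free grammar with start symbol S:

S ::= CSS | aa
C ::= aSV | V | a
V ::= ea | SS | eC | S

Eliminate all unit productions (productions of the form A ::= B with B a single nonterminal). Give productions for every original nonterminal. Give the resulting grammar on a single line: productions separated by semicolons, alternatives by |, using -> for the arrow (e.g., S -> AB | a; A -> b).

Unit productions: C->V, V->S.
Unit pairs (A ⇒* B via units): (C,S), (C,V), (V,S).
S: inherits non-unit rules of {S} → CSS | aa.
C: inherits non-unit rules of {C, S, V} → CSS | SS | a | aSV | aa | eC | ea.
V: inherits non-unit rules of {S, V} → CSS | SS | aa | eC | ea.

S -> aa | CSS; C -> a | SS | aa | eC | ea | CSS | aSV; V -> SS | aa | eC | ea | CSS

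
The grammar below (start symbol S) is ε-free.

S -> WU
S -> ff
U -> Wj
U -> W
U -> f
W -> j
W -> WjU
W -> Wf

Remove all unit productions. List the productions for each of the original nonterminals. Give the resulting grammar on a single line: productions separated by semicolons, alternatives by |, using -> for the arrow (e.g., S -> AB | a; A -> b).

Unit productions: U->W.
Unit pairs (A ⇒* B via units): (U,W).
S: inherits non-unit rules of {S} → WU | ff.
U: inherits non-unit rules of {U, W} → Wf | Wj | WjU | f | j.
W: inherits non-unit rules of {W} → Wf | WjU | j.

S -> WU | ff; U -> f | j | Wf | Wj | WjU; W -> j | Wf | WjU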